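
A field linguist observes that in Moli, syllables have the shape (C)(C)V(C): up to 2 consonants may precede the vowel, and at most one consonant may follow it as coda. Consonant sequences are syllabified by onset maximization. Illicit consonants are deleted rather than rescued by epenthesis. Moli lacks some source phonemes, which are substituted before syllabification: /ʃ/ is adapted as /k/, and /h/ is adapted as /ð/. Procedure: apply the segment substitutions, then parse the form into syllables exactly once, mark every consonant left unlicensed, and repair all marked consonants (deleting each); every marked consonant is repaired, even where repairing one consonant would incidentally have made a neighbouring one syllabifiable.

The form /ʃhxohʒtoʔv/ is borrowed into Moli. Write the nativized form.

Substitution: /ʃ/ → /k/, /h/ → /ð/, giving /kðxoðʒtoʔv/.
The consonants /k/, /v/ cannot be parsed into a legal (C)(C)V(C) syllable (at most one coda consonant is licensed; onsets may contain at most 2 consonants).
Deletion applies to /k/, /v/.

ðxoðʒtoʔ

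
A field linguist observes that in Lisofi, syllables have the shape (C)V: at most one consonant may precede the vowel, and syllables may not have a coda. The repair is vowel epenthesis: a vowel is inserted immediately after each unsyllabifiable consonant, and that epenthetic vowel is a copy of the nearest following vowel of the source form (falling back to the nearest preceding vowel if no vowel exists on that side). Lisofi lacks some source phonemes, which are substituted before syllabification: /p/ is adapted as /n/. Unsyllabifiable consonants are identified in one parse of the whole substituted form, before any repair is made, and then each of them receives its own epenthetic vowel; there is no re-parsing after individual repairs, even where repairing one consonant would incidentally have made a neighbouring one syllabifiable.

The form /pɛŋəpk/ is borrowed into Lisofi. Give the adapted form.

nɛŋənəkə

Substitution: /p/ → /n/, giving /nɛŋənk/.
The consonants /n/, /k/ cannot be parsed into a legal (C)V syllable (no codas are permitted; onsets are limited to one consonant).
Epenthesis after each stranded consonant: /n/ → /nə/, /k/ → /kə/.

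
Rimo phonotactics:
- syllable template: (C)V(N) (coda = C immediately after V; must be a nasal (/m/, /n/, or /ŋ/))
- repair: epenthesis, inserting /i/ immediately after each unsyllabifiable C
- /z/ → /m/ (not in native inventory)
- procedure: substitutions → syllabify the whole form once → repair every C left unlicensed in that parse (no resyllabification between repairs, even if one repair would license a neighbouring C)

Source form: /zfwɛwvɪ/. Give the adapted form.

Substitution: /z/ → /m/, giving /mfwɛwvɪ/.
Syllabifying with onset maximization leaves /m/, /f/, /w/ stranded (only a nasal (/m/, /n/, or /ŋ/) is licensed in coda position; onsets are limited to one consonant).
Inserting the epenthetic vowel yields /m/ → /mi/, /f/ → /fi/, /w/ → /wi/.

mifiwɛwivɪ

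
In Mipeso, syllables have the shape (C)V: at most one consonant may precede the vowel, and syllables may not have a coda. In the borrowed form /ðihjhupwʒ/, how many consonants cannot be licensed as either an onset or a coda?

5

Syllabifying with onset maximization leaves /h/, /j/, /p/, /w/, /ʒ/ stranded (no codas are permitted; onsets are limited to one consonant).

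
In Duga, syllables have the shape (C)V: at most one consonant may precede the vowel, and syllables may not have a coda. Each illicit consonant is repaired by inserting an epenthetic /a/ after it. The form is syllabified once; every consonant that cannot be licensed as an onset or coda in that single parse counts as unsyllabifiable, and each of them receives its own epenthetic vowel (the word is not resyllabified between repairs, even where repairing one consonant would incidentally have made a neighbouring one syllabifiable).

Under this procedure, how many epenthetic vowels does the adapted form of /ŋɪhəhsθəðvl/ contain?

5

The unsyllabifiable consonants are /h/, /s/, /ð/, /v/, /l/; each receives one epenthetic vowel.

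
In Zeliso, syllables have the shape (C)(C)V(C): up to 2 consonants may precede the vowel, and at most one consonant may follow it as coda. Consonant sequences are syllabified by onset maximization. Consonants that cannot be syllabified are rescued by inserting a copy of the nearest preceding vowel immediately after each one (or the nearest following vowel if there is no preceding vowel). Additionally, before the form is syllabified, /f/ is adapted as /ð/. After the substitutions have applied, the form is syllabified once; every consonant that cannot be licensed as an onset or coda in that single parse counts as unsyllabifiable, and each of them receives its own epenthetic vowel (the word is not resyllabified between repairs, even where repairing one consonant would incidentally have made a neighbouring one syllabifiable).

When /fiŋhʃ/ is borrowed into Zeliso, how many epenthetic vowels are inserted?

2

After substitution the input is /ðiŋhʃ/.
The unsyllabifiable consonants are /h/, /ʃ/; each receives one epenthetic vowel.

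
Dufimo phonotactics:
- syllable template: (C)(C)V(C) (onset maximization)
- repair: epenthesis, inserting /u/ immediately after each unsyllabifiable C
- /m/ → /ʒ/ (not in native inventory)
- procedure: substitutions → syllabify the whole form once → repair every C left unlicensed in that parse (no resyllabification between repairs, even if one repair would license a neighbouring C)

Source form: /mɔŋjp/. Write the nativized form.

ʒɔŋjupu

Substitution: /m/ → /ʒ/, giving /ʒɔŋjp/.
Syllabifying with onset maximization leaves /j/, /p/ stranded (at most one coda consonant is licensed; onsets may contain at most 2 consonants).
Each unlicensed consonant becomes the onset of a new syllable: /j/ → /ju/, /p/ → /pu/.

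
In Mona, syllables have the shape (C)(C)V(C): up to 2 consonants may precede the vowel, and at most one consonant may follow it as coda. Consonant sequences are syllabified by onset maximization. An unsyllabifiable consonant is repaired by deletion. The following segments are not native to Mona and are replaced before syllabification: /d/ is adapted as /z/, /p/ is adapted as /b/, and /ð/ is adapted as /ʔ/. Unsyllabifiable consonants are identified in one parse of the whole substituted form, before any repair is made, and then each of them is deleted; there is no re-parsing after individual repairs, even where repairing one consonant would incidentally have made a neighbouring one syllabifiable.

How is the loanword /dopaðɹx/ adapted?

Substitution: /d/ → /z/, /p/ → /b/, /ð/ → /ʔ/, giving /zobaʔɹx/.
The consonants /ɹ/, /x/ cannot be parsed into a legal (C)(C)V(C) syllable (at most one coda consonant is licensed; onsets may contain at most 2 consonants).
Deletion applies to /ɹ/, /x/.

zobaʔ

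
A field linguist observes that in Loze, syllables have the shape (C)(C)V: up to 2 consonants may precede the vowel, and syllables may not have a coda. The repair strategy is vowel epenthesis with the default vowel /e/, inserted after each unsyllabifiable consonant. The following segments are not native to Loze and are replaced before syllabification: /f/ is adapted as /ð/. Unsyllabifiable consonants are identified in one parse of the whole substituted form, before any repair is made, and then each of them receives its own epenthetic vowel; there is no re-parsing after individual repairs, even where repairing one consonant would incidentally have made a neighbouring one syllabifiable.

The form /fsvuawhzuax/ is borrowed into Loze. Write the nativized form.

ðesvuawehzuaxe

Substitution: /f/ → /ð/, giving /ðsvuawhzuax/.
The consonants /ð/, /w/, /x/ cannot be parsed into a legal (C)(C)V syllable (no codas are permitted; onsets may contain at most 2 consonants).
Each unlicensed consonant becomes the onset of a new syllable: /ð/ → /ðe/, /w/ → /we/, /x/ → /xe/.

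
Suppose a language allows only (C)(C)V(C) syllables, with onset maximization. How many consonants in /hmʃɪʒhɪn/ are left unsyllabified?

1

Syllabifying with onset maximization leaves /h/ stranded (at most one coda consonant is licensed; onsets may contain at most 2 consonants).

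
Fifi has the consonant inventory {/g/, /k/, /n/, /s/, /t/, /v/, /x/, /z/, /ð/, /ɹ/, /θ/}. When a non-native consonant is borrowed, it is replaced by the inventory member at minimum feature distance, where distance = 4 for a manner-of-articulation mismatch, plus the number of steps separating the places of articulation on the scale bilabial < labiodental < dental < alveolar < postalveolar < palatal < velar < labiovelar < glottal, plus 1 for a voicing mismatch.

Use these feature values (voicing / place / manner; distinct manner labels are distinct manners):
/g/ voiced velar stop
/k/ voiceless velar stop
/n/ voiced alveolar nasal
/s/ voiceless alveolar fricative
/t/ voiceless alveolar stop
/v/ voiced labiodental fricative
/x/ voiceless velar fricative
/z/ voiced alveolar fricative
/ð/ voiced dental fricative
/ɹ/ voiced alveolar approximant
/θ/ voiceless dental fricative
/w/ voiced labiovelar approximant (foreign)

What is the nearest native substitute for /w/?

/ɹ/ is closest: same manner (approximant), place distance 4 (labiovelar→alveolar), same voicing; total 4. Next closest is /g/ at distance 5.

ɹ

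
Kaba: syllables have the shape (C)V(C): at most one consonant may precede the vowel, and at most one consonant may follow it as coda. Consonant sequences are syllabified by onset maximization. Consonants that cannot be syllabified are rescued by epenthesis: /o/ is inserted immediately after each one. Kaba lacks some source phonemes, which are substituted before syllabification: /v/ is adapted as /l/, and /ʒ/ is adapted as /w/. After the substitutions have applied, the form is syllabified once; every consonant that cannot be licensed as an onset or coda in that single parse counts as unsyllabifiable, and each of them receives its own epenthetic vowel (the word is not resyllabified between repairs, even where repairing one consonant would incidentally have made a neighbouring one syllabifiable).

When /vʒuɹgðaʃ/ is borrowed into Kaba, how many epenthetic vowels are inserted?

After substitution the input is /lwuɹgðaʃ/.
The unsyllabifiable consonants are /l/, /g/; each receives one epenthetic vowel.

2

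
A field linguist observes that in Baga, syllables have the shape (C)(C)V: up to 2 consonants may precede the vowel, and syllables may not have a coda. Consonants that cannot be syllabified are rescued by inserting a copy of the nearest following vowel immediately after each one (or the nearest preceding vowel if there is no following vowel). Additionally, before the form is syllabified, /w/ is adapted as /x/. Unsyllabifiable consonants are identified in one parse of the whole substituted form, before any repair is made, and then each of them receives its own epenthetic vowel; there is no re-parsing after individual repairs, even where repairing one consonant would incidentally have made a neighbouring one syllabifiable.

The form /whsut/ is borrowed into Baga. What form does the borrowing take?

Substitution: /w/ → /x/, giving /xhsut/.
The consonants /x/, /t/ cannot be parsed into a legal (C)(C)V syllable (no codas are permitted; onsets may contain at most 2 consonants).
Inserting the epenthetic vowel yields /x/ → /xu/, /t/ → /tu/.

xuhsutu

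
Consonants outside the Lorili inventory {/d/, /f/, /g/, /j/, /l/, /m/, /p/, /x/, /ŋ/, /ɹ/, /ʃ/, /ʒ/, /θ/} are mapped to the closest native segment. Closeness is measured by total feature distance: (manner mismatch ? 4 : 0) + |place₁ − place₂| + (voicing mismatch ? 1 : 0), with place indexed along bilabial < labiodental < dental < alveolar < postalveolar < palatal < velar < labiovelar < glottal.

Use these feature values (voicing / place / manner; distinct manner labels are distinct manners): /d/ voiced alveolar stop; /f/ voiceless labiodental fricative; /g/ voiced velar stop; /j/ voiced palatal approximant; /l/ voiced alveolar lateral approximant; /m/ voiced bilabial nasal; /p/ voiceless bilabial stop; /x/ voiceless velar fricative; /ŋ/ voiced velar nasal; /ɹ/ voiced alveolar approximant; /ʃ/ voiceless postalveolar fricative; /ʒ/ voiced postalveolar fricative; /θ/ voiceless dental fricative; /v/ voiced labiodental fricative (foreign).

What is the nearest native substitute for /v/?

/f/ is closest: same manner (fricative), place distance 0 (labiodental→labiodental), voicing differs (+1); total 1. Next closest is /θ/ at distance 2.

f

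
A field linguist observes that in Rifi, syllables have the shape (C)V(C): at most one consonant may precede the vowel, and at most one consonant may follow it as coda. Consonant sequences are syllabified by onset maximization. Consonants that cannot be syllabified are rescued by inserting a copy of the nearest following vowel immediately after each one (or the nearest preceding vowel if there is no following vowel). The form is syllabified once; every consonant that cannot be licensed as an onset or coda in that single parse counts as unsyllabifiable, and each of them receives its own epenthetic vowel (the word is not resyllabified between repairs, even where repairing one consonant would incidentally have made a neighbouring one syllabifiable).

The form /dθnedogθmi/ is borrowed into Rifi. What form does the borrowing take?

deθenedogθimi

The consonants /d/, /θ/, /θ/ cannot be parsed into a legal (C)V(C) syllable (at most one coda consonant is licensed; onsets are limited to one consonant).
Each unlicensed consonant becomes the onset of a new syllable: /d/ → /de/, /θ/ → /θe/, /θ/ → /θi/.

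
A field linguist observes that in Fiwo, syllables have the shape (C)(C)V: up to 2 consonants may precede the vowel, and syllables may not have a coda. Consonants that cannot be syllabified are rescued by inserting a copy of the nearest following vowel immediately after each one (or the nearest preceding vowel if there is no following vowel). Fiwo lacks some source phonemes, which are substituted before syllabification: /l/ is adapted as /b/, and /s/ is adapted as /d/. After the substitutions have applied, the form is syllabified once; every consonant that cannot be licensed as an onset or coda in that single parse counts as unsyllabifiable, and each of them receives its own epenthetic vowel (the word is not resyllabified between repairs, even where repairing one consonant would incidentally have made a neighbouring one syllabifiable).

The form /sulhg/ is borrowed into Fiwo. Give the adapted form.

dubuhugu

Substitution: /s/ → /d/, /l/ → /b/, giving /dubhg/.
Under (C)(C)V, the unsyllabifiable consonants are /b/, /h/, /g/ (no codas are permitted; onsets may contain at most 2 consonants).
Inserting the epenthetic vowel yields /b/ → /bu/, /h/ → /hu/, /g/ → /gu/.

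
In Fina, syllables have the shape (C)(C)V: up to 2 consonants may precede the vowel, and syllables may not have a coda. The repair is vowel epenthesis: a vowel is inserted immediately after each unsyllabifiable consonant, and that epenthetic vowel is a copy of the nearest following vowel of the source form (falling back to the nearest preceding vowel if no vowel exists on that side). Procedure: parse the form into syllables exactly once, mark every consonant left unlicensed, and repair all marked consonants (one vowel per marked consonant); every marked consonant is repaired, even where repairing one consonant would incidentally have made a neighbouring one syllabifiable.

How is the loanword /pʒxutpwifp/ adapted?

puʒxutipwifipi

Syllabifying with onset maximization leaves /p/, /t/, /f/, /p/ stranded (no codas are permitted; onsets may contain at most 2 consonants).
Each unlicensed consonant becomes the onset of a new syllable: /p/ → /pu/, /t/ → /ti/, /f/ → /fi/, /p/ → /pi/.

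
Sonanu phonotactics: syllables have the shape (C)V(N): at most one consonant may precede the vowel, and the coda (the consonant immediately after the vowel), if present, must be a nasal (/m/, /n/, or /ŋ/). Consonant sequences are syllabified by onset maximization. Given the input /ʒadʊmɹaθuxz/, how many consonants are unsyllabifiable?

2

Syllabifying with onset maximization leaves /x/, /z/ stranded (only a nasal (/m/, /n/, or /ŋ/) is licensed in coda position; onsets are limited to one consonant).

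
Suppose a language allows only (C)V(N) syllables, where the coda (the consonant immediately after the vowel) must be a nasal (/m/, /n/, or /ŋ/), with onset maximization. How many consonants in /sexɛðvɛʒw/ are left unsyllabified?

Syllabifying with onset maximization leaves /ð/, /ʒ/, /w/ stranded (only a nasal (/m/, /n/, or /ŋ/) is licensed in coda position; onsets are limited to one consonant).

3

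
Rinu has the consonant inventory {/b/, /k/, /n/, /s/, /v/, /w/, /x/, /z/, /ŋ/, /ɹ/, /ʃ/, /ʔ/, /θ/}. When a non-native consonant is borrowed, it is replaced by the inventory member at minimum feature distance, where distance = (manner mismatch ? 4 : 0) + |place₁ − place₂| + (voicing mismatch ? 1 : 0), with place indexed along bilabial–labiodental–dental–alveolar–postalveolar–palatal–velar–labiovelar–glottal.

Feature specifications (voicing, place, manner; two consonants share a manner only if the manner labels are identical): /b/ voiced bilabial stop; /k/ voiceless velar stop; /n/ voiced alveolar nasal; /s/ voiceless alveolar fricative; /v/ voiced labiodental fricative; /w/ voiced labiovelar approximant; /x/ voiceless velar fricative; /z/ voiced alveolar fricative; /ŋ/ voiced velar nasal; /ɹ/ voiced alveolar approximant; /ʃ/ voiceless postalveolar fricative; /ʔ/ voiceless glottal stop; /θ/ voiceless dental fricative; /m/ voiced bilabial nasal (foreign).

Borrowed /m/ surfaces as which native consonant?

n

/n/ is closest: same manner (nasal), place distance 3 (bilabial→alveolar), same voicing; total 3. Next closest is /b/ at distance 4.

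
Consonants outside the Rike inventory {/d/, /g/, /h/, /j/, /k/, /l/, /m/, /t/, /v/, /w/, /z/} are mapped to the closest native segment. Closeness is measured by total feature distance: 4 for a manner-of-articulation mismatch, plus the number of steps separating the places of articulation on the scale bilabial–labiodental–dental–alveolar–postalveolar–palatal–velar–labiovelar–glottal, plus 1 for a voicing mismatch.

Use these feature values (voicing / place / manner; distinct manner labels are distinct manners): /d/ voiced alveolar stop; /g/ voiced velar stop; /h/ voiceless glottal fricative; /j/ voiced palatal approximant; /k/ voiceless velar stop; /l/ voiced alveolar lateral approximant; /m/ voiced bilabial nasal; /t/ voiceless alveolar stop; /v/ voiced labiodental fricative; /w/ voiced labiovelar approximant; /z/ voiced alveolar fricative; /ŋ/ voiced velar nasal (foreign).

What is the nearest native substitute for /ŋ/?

g

/g/ is closest: manner differs (nasal→stop, +4), place distance 0 (velar→velar), same voicing; total 4. Next closest is /j/ at distance 5.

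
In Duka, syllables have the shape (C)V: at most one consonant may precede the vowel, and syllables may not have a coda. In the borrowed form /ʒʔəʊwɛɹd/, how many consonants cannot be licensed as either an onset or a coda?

3

Under (C)V, the unsyllabifiable consonants are /ʒ/, /ɹ/, /d/ (no codas are permitted; onsets are limited to one consonant).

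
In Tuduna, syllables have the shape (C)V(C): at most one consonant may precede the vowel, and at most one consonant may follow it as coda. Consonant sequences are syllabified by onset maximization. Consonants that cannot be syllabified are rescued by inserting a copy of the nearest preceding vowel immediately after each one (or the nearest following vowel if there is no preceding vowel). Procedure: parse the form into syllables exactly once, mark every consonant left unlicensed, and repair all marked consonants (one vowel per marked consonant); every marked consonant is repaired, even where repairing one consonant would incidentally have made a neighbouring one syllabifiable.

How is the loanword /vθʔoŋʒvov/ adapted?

Under (C)V(C), the unsyllabifiable consonants are /v/, /θ/, /ʒ/ (at most one coda consonant is licensed; onsets are limited to one consonant).
Epenthesis after each stranded consonant: /v/ → /vo/, /θ/ → /θo/, /ʒ/ → /ʒo/.

voθoʔoŋʒovov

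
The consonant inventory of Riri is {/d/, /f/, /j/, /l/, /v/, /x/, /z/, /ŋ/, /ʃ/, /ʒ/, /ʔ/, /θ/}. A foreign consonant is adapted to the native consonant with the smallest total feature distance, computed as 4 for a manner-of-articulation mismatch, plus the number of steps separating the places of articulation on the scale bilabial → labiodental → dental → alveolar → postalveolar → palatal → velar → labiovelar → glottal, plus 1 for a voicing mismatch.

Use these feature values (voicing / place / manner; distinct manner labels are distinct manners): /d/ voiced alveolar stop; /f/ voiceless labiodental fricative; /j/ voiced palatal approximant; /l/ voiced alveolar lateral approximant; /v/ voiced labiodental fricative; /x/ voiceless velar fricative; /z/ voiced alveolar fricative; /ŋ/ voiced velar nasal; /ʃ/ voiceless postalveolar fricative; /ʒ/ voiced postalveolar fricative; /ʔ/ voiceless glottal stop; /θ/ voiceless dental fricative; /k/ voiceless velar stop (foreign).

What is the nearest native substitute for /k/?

/ʔ/ is closest: same manner (stop), place distance 2 (velar→glottal), same voicing; total 2. Next closest is /d/ at distance 4.

ʔ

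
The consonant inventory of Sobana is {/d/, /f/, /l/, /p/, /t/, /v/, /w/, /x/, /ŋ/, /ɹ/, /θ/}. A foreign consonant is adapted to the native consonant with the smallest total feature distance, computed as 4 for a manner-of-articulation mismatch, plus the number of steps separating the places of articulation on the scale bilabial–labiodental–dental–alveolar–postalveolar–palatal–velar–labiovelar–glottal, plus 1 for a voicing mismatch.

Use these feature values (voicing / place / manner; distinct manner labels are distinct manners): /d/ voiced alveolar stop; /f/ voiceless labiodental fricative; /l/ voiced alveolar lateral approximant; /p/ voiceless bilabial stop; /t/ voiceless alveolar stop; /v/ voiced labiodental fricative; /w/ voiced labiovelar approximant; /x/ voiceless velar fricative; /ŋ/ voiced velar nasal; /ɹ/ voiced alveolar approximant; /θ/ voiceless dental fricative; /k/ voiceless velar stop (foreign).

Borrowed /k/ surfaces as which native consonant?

t

/t/ is closest: same manner (stop), place distance 3 (velar→alveolar), same voicing; total 3. Next closest is /d/ at distance 4.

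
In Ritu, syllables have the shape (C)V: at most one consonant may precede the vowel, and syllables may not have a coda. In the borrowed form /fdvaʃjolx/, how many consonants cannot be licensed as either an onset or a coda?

The consonants /f/, /d/, /ʃ/, /l/, /x/ cannot be parsed into a legal (C)V syllable (no codas are permitted; onsets are limited to one consonant).

5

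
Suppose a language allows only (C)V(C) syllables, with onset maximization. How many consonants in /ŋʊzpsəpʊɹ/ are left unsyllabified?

1

Under (C)V(C), the unsyllabifiable consonants are /p/ (at most one coda consonant is licensed; onsets are limited to one consonant).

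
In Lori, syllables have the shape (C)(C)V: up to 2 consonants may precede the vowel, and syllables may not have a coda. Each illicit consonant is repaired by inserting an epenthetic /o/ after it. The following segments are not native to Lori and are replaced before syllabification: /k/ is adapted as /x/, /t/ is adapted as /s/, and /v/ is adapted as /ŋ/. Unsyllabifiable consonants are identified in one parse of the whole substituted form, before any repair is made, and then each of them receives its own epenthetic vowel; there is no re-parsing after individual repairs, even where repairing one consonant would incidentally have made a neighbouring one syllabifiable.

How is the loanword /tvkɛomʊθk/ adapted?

Substitution: /t/ → /s/, /v/ → /ŋ/, /k/ → /x/, giving /sŋxɛomʊθx/.
Under (C)(C)V, the unsyllabifiable consonants are /s/, /θ/, /x/ (no codas are permitted; onsets may contain at most 2 consonants).
Each unlicensed consonant becomes the onset of a new syllable: /s/ → /so/, /θ/ → /θo/, /x/ → /xo/.

soŋxɛomʊθoxo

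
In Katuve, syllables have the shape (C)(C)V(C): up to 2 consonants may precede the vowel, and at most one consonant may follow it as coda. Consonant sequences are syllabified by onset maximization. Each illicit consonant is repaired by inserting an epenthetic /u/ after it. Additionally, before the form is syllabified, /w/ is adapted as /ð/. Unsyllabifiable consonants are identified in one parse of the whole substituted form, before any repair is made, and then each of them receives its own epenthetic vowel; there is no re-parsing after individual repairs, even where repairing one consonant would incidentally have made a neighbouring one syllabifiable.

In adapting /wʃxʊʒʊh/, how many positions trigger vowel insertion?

After substitution the input is /ðʃxʊʒʊh/.
The unsyllabifiable consonants are /ð/; each receives one epenthetic vowel.

1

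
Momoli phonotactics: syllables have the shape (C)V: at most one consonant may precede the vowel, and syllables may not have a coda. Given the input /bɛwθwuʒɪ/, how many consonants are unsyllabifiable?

2

Under (C)V, the unsyllabifiable consonants are /w/, /θ/ (no codas are permitted; onsets are limited to one consonant).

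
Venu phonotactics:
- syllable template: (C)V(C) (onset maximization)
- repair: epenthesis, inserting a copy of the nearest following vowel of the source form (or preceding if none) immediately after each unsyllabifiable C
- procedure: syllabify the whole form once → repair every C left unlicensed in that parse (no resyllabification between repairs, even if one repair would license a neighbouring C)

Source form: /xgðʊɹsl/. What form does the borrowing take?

The consonants /x/, /g/, /s/, /l/ cannot be parsed into a legal (C)V(C) syllable (at most one coda consonant is licensed; onsets are limited to one consonant).
Each unlicensed consonant becomes the onset of a new syllable: /x/ → /xʊ/, /g/ → /gʊ/, /s/ → /sʊ/, /l/ → /lʊ/.

xʊgʊðʊɹsʊlʊ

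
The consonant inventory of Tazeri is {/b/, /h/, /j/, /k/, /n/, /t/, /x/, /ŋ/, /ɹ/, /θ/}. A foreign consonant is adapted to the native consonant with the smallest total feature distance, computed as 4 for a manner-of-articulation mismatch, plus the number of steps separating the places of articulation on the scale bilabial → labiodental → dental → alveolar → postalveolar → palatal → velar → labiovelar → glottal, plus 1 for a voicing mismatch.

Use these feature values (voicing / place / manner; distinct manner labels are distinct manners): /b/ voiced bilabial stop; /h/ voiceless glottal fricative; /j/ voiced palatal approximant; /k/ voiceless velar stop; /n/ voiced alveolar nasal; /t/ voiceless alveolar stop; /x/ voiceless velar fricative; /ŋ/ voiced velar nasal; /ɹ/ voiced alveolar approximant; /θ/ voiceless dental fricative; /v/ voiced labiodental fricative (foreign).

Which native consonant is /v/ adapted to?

θ

/θ/ is closest: same manner (fricative), place distance 1 (labiodental→dental), voicing differs (+1); total 2. Next closest is /b/ at distance 5.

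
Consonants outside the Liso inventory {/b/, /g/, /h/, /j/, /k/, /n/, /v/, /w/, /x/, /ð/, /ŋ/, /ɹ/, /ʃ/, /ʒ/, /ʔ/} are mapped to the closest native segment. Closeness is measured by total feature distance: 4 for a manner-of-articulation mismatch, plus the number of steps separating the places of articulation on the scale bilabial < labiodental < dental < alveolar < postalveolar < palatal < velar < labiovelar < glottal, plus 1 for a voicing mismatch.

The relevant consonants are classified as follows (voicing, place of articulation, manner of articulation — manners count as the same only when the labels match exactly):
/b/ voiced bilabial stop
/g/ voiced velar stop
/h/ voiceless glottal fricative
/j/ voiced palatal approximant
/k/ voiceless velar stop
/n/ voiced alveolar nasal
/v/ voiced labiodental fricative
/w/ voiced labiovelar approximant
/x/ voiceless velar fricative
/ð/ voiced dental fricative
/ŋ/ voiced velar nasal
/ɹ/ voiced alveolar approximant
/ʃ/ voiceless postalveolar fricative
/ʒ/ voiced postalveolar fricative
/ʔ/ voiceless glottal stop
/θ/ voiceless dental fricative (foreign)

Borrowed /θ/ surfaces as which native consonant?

/ð/ is closest: same manner (fricative), place distance 0 (dental→dental), voicing differs (+1); total 1. Next closest is /v/ at distance 2.

ð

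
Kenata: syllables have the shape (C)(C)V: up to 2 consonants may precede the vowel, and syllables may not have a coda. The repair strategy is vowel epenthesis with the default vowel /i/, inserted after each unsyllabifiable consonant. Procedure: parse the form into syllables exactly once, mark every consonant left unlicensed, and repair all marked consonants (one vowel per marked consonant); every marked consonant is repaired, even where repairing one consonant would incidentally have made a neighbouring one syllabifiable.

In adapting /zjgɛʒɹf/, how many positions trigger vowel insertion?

4

The unsyllabifiable consonants are /z/, /ʒ/, /ɹ/, /f/; each receives one epenthetic vowel.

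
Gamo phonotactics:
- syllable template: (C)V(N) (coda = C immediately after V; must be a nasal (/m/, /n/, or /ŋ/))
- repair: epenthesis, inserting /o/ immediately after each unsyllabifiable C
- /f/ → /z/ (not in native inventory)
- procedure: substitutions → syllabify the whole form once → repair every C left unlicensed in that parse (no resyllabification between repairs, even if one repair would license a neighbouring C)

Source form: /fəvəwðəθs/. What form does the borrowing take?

zəvəwoðəθoso

Substitution: /f/ → /z/, giving /zəvəwðəθs/.
The consonants /w/, /θ/, /s/ cannot be parsed into a legal (C)V(N) syllable (only a nasal (/m/, /n/, or /ŋ/) is licensed in coda position; onsets are limited to one consonant).
Each unlicensed consonant becomes the onset of a new syllable: /w/ → /wo/, /θ/ → /θo/, /s/ → /so/.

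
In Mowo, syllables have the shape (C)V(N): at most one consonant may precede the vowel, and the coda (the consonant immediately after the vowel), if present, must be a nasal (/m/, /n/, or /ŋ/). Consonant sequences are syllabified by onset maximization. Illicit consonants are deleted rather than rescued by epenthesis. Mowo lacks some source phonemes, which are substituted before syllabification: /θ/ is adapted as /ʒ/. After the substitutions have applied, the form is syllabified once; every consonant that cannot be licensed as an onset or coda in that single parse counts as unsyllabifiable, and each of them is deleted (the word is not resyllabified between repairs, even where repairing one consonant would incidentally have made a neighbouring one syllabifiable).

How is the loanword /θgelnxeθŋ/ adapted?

gexe

Substitution: /θ/ → /ʒ/, giving /ʒgelnxeʒŋ/.
The consonants /ʒ/, /l/, /n/, /ʒ/, /ŋ/ cannot be parsed into a legal (C)V(N) syllable (only a nasal (/m/, /n/, or /ŋ/) is licensed in coda position; onsets are limited to one consonant).
Deleting the stranded consonants removes /ʒ/, /l/, /n/, /ʒ/, /ŋ/.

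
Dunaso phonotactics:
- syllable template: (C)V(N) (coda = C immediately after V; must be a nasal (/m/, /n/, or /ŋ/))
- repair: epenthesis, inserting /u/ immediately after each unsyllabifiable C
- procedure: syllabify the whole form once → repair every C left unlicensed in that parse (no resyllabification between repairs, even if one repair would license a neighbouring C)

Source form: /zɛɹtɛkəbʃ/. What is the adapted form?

zɛɹutɛkəbuʃu

Under (C)V(N), the unsyllabifiable consonants are /ɹ/, /b/, /ʃ/ (only a nasal (/m/, /n/, or /ŋ/) is licensed in coda position; onsets are limited to one consonant).
Inserting the epenthetic vowel yields /ɹ/ → /ɹu/, /b/ → /bu/, /ʃ/ → /ʃu/.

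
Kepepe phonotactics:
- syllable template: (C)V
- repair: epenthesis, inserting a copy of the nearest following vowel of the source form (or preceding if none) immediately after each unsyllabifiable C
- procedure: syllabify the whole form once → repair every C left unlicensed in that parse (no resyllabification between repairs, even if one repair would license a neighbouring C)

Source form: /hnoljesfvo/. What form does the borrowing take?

honolejesofovo

Syllabifying with onset maximization leaves /h/, /l/, /s/, /f/ stranded (no codas are permitted; onsets are limited to one consonant).
Epenthesis after each stranded consonant: /h/ → /ho/, /l/ → /le/, /s/ → /so/, /f/ → /fo/.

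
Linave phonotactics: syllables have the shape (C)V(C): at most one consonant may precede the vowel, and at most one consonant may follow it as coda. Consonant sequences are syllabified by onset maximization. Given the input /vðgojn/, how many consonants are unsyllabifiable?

3

The consonants /v/, /ð/, /n/ cannot be parsed into a legal (C)V(C) syllable (at most one coda consonant is licensed; onsets are limited to one consonant).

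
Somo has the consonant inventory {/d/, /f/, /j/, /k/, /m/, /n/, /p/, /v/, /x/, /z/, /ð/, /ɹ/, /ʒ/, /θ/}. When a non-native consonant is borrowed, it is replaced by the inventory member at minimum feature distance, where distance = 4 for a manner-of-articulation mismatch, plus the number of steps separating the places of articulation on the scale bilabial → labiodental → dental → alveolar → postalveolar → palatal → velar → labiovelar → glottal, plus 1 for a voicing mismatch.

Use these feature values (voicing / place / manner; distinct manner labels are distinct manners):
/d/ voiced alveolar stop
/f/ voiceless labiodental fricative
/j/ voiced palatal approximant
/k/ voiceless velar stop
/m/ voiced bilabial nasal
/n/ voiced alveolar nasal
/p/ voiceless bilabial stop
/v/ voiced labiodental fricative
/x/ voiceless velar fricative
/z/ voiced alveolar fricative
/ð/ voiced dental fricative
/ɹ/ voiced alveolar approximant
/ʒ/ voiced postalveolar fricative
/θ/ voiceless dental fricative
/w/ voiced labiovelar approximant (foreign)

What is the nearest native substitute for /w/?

j

/j/ is closest: same manner (approximant), place distance 2 (labiovelar→palatal), same voicing; total 2. Next closest is /ɹ/ at distance 4.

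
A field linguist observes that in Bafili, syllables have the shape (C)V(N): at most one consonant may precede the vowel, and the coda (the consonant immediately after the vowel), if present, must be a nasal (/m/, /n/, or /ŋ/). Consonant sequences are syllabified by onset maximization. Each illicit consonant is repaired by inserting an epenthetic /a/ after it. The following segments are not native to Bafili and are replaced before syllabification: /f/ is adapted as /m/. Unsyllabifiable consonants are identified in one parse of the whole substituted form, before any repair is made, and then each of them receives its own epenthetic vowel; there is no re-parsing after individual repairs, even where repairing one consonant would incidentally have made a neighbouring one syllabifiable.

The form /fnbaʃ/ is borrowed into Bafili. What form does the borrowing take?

Substitution: /f/ → /m/, giving /mnbaʃ/.
Under (C)V(N), the unsyllabifiable consonants are /m/, /n/, /ʃ/ (only a nasal (/m/, /n/, or /ŋ/) is licensed in coda position; onsets are limited to one consonant).
Epenthesis after each stranded consonant: /m/ → /ma/, /n/ → /na/, /ʃ/ → /ʃa/.

manabaʃa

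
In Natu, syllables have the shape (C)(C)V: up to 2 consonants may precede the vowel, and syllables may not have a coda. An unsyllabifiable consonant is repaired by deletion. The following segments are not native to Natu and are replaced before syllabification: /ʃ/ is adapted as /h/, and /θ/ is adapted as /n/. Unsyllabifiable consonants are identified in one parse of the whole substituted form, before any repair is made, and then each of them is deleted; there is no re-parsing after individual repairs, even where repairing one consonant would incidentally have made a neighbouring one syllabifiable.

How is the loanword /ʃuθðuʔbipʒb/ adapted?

hunðuʔbi

Substitution: /ʃ/ → /h/, /θ/ → /n/, giving /hunðuʔbipʒb/.
Under (C)(C)V, the unsyllabifiable consonants are /p/, /ʒ/, /b/ (no codas are permitted; onsets may contain at most 2 consonants).
Each unlicensed consonant is deleted: /p/, /ʒ/, /b/.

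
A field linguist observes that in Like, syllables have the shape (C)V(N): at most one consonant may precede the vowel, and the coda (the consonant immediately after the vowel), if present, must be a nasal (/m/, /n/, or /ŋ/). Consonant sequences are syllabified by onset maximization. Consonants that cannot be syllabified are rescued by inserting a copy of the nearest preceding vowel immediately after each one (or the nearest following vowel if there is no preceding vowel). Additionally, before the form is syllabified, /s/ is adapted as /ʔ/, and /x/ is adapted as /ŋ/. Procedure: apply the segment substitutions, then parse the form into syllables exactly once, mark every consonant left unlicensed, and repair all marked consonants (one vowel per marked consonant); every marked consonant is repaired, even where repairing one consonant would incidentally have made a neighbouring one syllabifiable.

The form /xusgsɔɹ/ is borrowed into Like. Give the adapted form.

Substitution: /x/ → /ŋ/, /s/ → /ʔ/, giving /ŋuʔgʔɔɹ/.
Under (C)V(N), the unsyllabifiable consonants are /ʔ/, /g/, /ɹ/ (only a nasal (/m/, /n/, or /ŋ/) is licensed in coda position; onsets are limited to one consonant).
Each unlicensed consonant becomes the onset of a new syllable: /ʔ/ → /ʔu/, /g/ → /gu/, /ɹ/ → /ɹɔ/.

ŋuʔuguʔɔɹɔ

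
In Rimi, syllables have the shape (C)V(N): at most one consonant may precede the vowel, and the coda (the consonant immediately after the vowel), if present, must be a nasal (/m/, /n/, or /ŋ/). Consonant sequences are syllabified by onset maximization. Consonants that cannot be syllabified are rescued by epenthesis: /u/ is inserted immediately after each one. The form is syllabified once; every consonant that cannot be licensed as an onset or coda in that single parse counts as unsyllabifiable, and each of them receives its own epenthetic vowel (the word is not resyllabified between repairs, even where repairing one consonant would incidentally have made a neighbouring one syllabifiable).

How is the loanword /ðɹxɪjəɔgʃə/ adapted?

Under (C)V(N), the unsyllabifiable consonants are /ð/, /ɹ/, /g/ (only a nasal (/m/, /n/, or /ŋ/) is licensed in coda position; onsets are limited to one consonant).
Epenthesis after each stranded consonant: /ð/ → /ðu/, /ɹ/ → /ɹu/, /g/ → /gu/.

ðuɹuxɪjəɔguʃə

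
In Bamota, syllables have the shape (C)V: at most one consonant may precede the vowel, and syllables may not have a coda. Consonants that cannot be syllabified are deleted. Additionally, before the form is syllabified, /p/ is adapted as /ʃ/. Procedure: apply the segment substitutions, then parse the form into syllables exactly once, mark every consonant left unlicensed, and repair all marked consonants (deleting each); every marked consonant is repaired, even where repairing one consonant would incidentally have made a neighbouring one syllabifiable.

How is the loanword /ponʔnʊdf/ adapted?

Substitution: /p/ → /ʃ/, giving /ʃonʔnʊdf/.
Syllabifying with onset maximization leaves /n/, /ʔ/, /d/, /f/ stranded (no codas are permitted; onsets are limited to one consonant).
Deletion applies to /n/, /ʔ/, /d/, /f/.

ʃonʊ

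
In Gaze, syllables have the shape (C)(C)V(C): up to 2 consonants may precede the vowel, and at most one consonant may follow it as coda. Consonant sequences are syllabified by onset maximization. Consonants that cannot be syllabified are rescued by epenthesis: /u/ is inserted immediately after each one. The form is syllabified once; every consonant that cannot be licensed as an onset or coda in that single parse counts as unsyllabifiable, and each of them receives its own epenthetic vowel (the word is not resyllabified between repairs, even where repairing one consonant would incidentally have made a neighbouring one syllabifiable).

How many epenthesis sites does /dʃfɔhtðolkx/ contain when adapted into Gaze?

3

The unsyllabifiable consonants are /d/, /k/, /x/; each receives one epenthetic vowel.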